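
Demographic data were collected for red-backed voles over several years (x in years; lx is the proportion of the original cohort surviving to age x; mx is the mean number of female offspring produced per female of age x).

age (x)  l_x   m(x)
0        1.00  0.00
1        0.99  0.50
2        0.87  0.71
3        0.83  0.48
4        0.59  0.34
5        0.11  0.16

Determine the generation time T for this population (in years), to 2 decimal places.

lx·mx: 0, 0.495, 0.6177, 0.3984, 0.2006, 0.0176 → R0 = 1.7293
x·lx·mx: 0, 0.495, 1.2354, 1.1952, 0.8024, 0.088 → Σ = 3.816
T = 3.816 / 1.7293 = 2.206673… → 2.21

2.21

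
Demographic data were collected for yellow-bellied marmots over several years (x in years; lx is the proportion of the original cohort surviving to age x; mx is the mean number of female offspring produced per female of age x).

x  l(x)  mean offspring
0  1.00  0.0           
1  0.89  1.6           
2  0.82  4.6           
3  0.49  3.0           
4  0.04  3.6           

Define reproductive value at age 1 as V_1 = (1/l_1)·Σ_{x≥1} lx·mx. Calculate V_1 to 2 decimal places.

lx·mx for x ≥ 1: 1.424, 3.772, 1.47, 0.144 → sum = 6.81
V_1 = 6.81 / l_1 = 6.81 / 0.89 = 7.651685… → 7.65

7.65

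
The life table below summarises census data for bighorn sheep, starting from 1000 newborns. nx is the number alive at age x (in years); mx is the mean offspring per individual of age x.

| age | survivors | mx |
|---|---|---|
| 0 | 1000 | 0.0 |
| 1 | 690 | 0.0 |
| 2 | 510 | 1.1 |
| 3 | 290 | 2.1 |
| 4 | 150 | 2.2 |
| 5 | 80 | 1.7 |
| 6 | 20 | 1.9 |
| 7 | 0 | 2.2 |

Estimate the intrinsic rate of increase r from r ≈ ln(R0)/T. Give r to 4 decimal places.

0.1666

lx = nx/n0 = nx/1000: 1, 0.69, 0.51, 0.29, 0.15, 0.08, 0.02, 0
R0 = Σ lx·mx = 0 + 0 + 0.561 + 0.609 + 0.33 + 0.136 + 0.038 + 0 = 1.674
Σ x·lx·mx = 5.177; T = 5.177/1.674 = 3.09259…
r ≈ ln(R0)/T = ln(1.674)/3.09259… = 0.166597… → 0.1666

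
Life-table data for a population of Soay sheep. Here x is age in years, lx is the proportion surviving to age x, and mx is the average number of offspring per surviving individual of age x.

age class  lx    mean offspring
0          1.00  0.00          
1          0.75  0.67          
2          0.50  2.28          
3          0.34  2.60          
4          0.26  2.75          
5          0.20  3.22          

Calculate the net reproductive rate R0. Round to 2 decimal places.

3.89

lx·mx by age: 0, 0.5025, 1.14, 0.884, 0.715, 0.644
R0 = Σ lx·mx = 3.8855 → 3.89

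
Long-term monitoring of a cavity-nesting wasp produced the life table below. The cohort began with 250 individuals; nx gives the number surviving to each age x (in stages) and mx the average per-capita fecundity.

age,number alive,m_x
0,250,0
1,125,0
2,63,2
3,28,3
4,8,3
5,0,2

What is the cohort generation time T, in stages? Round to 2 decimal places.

lx = nx/n0 = nx/250: 1, 0.5, 0.252, 0.112, 0.032, 0
lx·mx: 0, 0, 0.504, 0.336, 0.096, 0 → R0 = 0.936
x·lx·mx: 0, 0, 1.008, 1.008, 0.384, 0 → Σ = 2.4
T = 2.4 / 0.936 = 2.564103… → 2.56

2.56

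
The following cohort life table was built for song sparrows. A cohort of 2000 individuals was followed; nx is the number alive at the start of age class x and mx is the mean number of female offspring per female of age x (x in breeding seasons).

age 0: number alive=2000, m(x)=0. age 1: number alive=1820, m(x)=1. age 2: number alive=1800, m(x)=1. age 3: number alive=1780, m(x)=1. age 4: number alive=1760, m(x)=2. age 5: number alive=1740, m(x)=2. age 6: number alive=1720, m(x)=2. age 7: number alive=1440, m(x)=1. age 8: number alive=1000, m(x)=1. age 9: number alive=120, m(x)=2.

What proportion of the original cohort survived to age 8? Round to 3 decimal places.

l_8 = n_8/n_0 = 1000/2000 = 0.5 → 0.500

0.500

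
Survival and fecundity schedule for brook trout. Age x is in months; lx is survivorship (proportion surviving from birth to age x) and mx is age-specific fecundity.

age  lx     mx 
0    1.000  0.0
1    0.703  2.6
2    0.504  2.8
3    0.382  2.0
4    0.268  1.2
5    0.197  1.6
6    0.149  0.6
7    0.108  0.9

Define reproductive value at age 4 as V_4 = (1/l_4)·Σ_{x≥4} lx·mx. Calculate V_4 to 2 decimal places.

3.07

lx·mx for x ≥ 4: 0.3216, 0.3152, 0.0894, 0.0972 → sum = 0.8234
V_4 = 0.8234 / l_4 = 0.8234 / 0.268 = 3.072388… → 3.07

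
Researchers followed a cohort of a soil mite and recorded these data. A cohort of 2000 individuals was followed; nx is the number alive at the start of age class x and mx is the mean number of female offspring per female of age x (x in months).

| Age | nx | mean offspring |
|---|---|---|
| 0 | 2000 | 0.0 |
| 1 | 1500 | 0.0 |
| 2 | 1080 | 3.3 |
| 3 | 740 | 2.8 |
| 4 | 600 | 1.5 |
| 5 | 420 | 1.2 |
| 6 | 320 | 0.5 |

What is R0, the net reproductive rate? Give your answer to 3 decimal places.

3.600

lx = nx/n0 = nx/2000: 1, 0.75, 0.54, 0.37, 0.3, 0.21, 0.16
lx·mx by age: 0, 0, 1.782, 1.036, 0.45, 0.252, 0.08
R0 = Σ lx·mx = 3.6 → 3.600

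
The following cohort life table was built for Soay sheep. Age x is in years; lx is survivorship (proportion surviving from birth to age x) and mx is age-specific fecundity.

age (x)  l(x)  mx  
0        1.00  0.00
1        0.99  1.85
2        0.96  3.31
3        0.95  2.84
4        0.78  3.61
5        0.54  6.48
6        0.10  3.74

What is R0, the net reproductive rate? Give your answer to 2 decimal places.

14.40

lx·mx by age: 0, 1.8315, 3.1776, 2.698, 2.8158, 3.4992, 0.374
R0 = Σ lx·mx = 14.3961 → 14.40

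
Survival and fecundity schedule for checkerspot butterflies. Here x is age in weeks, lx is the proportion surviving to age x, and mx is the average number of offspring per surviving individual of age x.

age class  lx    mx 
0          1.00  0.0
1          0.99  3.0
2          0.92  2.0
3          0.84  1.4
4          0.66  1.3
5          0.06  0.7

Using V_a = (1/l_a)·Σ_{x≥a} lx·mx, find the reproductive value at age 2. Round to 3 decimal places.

4.257

lx·mx for x ≥ 2: 1.84, 1.176, 0.858, 0.042 → sum = 3.916
V_2 = 3.916 / l_2 = 3.916 / 0.92 = 4.256522… → 4.257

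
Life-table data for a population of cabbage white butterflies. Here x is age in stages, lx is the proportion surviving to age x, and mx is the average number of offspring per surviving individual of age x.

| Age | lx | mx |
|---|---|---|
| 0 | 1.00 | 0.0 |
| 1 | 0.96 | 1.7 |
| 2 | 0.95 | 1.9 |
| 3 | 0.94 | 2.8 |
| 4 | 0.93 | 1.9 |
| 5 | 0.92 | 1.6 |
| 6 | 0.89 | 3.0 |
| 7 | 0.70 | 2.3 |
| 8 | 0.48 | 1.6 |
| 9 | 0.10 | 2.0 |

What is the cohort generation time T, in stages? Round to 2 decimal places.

4.31

lx·mx: 0, 1.632, 1.805, 2.632, 1.767, 1.472, 2.67, 1.61, 0.768, 0.2 → R0 = 14.556
x·lx·mx: 0, 1.632, 3.61, 7.896, 7.068, 7.36, 16.02, 11.27, 6.144, 1.8 → Σ = 62.8
T = 62.8 / 14.556 = 4.314372… → 4.31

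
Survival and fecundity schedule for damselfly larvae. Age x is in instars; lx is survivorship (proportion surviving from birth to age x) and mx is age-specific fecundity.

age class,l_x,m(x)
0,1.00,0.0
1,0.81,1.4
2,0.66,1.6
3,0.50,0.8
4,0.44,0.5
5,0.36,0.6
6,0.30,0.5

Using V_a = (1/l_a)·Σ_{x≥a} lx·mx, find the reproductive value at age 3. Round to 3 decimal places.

1.972

lx·mx for x ≥ 3: 0.4, 0.22, 0.216, 0.15 → sum = 0.986
V_3 = 0.986 / l_3 = 0.986 / 0.5 = 1.972 → 1.972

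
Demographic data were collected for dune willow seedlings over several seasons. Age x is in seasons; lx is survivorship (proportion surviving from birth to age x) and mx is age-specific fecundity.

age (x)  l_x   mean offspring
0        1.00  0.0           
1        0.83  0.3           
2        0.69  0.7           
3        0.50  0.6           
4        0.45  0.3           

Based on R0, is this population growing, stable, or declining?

R0 = Σ lx·mx = 0 + 0.249 + 0.483 + 0.3 + 0.135 = 1.167
R0 > 1, so the population is growing.

growing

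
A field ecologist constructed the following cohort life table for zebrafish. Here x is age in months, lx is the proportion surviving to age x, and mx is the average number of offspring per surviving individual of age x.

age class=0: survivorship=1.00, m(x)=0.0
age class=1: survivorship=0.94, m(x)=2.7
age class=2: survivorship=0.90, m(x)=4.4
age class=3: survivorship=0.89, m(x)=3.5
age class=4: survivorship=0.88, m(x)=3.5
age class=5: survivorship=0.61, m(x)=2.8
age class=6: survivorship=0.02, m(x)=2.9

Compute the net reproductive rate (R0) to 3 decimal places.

14.459

lx·mx by age: 0, 2.538, 3.96, 3.115, 3.08, 1.708, 0.058
R0 = Σ lx·mx = 14.459 → 14.459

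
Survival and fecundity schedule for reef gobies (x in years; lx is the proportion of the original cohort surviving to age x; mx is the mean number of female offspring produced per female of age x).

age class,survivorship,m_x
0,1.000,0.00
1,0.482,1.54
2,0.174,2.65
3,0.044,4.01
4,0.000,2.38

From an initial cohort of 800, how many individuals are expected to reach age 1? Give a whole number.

386

Expected survivors = N0 · l_1 = 800 × 0.482 = 385.6 → 386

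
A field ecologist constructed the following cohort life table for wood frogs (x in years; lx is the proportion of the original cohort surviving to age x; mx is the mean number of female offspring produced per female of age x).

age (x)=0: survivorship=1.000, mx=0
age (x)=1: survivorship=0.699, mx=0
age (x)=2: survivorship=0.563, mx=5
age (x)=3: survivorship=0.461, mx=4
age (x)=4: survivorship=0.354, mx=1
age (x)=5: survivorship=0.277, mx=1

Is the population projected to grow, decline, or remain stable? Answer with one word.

R0 = Σ lx·mx = 0 + 0 + 2.815 + 1.844 + 0.354 + 0.277 = 5.29
R0 > 1, so the population is growing.

growing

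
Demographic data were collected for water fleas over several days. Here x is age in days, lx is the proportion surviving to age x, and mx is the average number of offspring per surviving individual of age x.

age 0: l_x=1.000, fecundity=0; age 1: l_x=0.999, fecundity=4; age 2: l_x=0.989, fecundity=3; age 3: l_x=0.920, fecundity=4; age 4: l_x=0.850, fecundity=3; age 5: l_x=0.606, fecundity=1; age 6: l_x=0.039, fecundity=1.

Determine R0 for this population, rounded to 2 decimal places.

lx·mx by age: 0, 3.996, 2.967, 3.68, 2.55, 0.606, 0.039
R0 = Σ lx·mx = 13.838 → 13.84

13.84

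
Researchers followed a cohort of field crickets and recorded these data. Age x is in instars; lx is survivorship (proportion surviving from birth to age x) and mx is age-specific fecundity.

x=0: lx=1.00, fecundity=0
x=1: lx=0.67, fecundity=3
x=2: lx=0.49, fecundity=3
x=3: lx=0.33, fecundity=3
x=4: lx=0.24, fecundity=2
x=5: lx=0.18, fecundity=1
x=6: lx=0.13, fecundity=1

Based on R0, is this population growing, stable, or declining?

growing

R0 = Σ lx·mx = 0 + 2.01 + 1.47 + 0.99 + 0.48 + 0.18 + 0.13 = 5.26
R0 > 1, so the population is growing.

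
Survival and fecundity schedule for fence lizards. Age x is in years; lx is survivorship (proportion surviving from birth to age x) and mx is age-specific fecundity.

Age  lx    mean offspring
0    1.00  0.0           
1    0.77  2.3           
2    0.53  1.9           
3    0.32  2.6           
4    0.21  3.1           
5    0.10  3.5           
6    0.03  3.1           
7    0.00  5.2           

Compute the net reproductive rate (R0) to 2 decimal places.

4.70

lx·mx by age: 0, 1.771, 1.007, 0.832, 0.651, 0.35, 0.093, 0
R0 = Σ lx·mx = 4.704 → 4.70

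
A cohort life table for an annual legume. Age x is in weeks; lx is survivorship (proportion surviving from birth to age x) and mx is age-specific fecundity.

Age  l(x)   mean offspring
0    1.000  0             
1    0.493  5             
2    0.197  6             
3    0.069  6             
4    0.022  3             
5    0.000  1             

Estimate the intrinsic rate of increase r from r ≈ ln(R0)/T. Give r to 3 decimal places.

0.923

R0 = Σ lx·mx = 0 + 2.465 + 1.182 + 0.414 + 0.066 + 0 = 4.127
Σ x·lx·mx = 6.335; T = 6.335/4.127 = 1.53501…
r ≈ ln(R0)/T = ln(4.127)/1.53501… = 0.92348… → 0.923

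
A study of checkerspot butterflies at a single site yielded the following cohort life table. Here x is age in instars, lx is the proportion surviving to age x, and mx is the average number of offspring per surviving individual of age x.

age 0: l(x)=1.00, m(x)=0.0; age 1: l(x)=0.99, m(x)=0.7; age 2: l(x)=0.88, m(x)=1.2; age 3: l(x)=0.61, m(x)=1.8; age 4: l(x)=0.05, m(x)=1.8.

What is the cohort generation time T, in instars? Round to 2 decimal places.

2.20

lx·mx: 0, 0.693, 1.056, 1.098, 0.09 → R0 = 2.937
x·lx·mx: 0, 0.693, 2.112, 3.294, 0.36 → Σ = 6.459
T = 6.459 / 2.937 = 2.199183… → 2.20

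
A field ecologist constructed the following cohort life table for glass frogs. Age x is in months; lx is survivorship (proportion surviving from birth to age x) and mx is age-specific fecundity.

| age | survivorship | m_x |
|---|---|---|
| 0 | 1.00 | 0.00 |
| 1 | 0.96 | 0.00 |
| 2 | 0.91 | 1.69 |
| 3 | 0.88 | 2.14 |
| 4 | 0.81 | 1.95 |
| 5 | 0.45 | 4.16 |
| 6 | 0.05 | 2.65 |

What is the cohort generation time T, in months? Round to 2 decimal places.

lx·mx: 0, 0, 1.5379, 1.8832, 1.5795, 1.872, 0.1325 → R0 = 7.0051
x·lx·mx: 0, 0, 3.0758, 5.6496, 6.318, 9.36, 0.795 → Σ = 25.1984
T = 25.1984 / 7.0051 = 3.597151… → 3.60

3.60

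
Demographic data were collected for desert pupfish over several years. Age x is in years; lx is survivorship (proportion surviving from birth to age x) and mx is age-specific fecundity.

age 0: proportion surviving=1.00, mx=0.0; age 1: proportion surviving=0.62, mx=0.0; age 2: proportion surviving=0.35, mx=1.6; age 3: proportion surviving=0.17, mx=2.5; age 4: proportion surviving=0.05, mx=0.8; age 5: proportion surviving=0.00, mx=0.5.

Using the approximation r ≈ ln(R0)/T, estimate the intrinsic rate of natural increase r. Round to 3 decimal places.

R0 = Σ lx·mx = 0 + 0 + 0.56 + 0.425 + 0.04 + 0 = 1.025
Σ x·lx·mx = 2.555; T = 2.555/1.025 = 2.49268…
r ≈ ln(R0)/T = ln(1.025)/2.49268… = 0.00991… → 0.010

0.010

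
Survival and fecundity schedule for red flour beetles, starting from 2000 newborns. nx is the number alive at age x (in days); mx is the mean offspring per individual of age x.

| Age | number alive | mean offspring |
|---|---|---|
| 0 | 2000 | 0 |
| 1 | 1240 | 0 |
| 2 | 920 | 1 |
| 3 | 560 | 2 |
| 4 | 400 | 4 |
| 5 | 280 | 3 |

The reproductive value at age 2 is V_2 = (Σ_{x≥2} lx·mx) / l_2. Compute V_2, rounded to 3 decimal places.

4.870

lx = nx/n0 = nx/2000: 1, 0.62, 0.46, 0.28, 0.2, 0.14
lx·mx for x ≥ 2: 0.46, 0.56, 0.8, 0.42 → sum = 2.24
V_2 = 2.24 / l_2 = 2.24 / 0.46 = 4.869565… → 4.870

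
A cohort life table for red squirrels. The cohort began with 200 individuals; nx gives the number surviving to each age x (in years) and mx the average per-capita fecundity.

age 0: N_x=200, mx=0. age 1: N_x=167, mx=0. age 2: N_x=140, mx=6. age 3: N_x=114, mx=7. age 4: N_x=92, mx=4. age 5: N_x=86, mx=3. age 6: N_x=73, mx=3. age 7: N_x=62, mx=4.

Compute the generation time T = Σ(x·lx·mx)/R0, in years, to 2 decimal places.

lx = nx/n0 = nx/200: 1, 0.835, 0.7, 0.57, 0.46, 0.43, 0.365, 0.31
lx·mx: 0, 0, 4.2, 3.99, 1.84, 1.29, 1.095, 1.24 → R0 = 13.655
x·lx·mx: 0, 0, 8.4, 11.97, 7.36, 6.45, 6.57, 8.68 → Σ = 49.43
T = 49.43 / 13.655 = 3.619919… → 3.62

3.62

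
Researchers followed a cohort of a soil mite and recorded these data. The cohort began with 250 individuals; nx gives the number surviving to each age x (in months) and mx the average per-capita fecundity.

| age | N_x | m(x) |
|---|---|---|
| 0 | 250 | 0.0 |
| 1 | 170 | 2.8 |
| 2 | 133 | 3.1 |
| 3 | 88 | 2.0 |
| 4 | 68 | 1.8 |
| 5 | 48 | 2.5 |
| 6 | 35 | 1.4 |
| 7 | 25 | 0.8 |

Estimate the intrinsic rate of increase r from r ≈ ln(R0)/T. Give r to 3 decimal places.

0.700

lx = nx/n0 = nx/250: 1, 0.68, 0.532, 0.352, 0.272, 0.192, 0.14, 0.1
R0 = Σ lx·mx = 0 + 1.904 + 1.6492 + 0.704 + 0.4896 + 0.48 + 0.196 + 0.08 = 5.5028
Σ x·lx·mx = 13.4088; T = 13.4088/5.5028 = 2.43672…
r ≈ ln(R0)/T = ln(5.5028)/2.43672… = 0.69982… → 0.700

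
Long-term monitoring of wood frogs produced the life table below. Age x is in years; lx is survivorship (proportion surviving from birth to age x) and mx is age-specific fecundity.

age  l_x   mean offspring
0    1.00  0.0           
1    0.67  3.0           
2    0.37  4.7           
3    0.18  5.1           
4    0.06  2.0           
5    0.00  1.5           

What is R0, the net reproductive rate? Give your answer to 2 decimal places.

lx·mx by age: 0, 2.01, 1.739, 0.918, 0.12, 0
R0 = Σ lx·mx = 4.787 → 4.79

4.79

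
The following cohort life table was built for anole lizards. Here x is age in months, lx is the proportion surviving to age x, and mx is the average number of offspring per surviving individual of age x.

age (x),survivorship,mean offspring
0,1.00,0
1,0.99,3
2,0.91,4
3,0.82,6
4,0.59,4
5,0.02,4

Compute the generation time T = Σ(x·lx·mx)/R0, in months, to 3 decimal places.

2.495

lx·mx: 0, 2.97, 3.64, 4.92, 2.36, 0.08 → R0 = 13.97
x·lx·mx: 0, 2.97, 7.28, 14.76, 9.44, 0.4 → Σ = 34.85
T = 34.85 / 13.97 = 2.494631… → 2.495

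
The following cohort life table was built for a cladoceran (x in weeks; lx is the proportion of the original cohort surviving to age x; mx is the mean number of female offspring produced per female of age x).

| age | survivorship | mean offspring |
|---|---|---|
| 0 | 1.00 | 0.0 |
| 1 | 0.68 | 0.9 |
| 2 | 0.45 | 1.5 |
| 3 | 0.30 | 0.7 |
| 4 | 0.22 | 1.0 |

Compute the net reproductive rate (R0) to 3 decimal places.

1.717

lx·mx by age: 0, 0.612, 0.675, 0.21, 0.22
R0 = Σ lx·mx = 1.717 → 1.717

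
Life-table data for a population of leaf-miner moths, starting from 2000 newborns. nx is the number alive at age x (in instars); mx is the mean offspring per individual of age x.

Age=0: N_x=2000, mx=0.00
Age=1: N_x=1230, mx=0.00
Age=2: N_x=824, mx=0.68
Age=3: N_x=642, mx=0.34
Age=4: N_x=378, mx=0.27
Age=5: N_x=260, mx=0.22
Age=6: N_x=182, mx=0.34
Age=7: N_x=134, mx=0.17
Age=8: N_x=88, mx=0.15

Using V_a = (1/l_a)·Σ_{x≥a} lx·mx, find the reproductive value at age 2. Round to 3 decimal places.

lx = nx/n0 = nx/2000: 1, 0.615, 0.412, 0.321, 0.189, 0.13, 0.091, 0.067, 0.044
lx·mx for x ≥ 2: 0.28016, 0.10914, 0.05103, 0.0286, 0.03094, 0.01139, 0.0066 → sum = 0.51786
V_2 = 0.51786 / l_2 = 0.51786 / 0.412 = 1.256942… → 1.257

1.257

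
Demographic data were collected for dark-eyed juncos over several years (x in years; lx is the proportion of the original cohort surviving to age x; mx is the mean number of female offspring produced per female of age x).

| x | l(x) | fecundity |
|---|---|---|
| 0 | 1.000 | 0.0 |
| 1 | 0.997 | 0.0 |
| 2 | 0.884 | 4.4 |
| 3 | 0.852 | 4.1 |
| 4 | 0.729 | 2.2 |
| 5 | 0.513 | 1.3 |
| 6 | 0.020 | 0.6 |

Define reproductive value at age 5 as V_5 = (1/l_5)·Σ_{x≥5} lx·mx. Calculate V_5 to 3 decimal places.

lx·mx for x ≥ 5: 0.6669, 0.012 → sum = 0.6789
V_5 = 0.6789 / l_5 = 0.6789 / 0.513 = 1.323392… → 1.323

1.323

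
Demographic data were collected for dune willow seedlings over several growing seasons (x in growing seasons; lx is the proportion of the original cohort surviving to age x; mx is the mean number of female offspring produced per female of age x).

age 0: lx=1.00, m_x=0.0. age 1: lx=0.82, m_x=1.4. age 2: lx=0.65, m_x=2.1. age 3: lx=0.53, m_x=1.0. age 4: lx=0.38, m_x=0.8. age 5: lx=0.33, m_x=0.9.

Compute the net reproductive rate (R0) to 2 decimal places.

3.64

lx·mx by age: 0, 1.148, 1.365, 0.53, 0.304, 0.297
R0 = Σ lx·mx = 3.644 → 3.64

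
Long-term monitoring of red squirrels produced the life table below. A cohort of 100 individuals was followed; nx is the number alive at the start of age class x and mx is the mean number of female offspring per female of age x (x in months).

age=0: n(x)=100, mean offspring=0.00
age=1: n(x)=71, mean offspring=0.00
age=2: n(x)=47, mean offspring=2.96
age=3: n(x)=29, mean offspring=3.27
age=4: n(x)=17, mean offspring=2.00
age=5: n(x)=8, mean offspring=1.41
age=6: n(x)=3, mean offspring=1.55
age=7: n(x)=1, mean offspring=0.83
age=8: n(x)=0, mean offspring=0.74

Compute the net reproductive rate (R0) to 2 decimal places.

2.85

lx = nx/n0 = nx/100: 1, 0.71, 0.47, 0.29, 0.17, 0.08, 0.03, 0.01, 0
lx·mx by age: 0, 0, 1.3912, 0.9483, 0.34, 0.1128, 0.0465, 0.0083, 0
R0 = Σ lx·mx = 2.8471 → 2.85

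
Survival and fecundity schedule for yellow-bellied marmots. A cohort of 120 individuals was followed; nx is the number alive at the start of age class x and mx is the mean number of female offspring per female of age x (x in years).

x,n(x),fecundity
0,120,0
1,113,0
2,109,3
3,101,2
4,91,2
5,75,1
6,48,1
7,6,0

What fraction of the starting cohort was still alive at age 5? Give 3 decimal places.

0.625

l_5 = n_5/n_0 = 75/120 = 0.625 → 0.625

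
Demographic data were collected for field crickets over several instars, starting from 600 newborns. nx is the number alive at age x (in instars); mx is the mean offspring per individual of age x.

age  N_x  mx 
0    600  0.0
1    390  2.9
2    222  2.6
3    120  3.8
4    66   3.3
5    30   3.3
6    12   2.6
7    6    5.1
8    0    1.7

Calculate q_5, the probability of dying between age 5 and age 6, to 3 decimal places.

lx = nx/n0 = nx/600: 1, 0.65, 0.37, 0.2, 0.11, 0.05, 0.02, 0.01, 0
q_5 = (l_5 − l_6) / l_5 = (0.05 − 0.02) / 0.05
     = 0.03 / 0.05 = 0.6 → 0.600

0.600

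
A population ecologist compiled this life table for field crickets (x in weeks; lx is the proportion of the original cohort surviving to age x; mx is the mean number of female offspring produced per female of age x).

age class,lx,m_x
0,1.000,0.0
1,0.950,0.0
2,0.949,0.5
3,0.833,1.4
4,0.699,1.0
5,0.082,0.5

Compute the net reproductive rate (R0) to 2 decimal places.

lx·mx by age: 0, 0, 0.4745, 1.1662, 0.699, 0.041
R0 = Σ lx·mx = 2.3807 → 2.38

2.38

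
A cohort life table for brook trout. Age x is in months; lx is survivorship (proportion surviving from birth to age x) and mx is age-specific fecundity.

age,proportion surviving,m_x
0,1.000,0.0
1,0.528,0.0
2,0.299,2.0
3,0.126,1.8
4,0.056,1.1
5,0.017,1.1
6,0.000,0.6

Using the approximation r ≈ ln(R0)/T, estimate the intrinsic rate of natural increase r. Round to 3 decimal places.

R0 = Σ lx·mx = 0 + 0 + 0.598 + 0.2268 + 0.0616 + 0.0187 + 0 = 0.9051
Σ x·lx·mx = 2.2163; T = 2.2163/0.9051 = 2.44868…
r ≈ ln(R0)/T = ln(0.9051)/2.44868… = -0.04072… → -0.041

-0.041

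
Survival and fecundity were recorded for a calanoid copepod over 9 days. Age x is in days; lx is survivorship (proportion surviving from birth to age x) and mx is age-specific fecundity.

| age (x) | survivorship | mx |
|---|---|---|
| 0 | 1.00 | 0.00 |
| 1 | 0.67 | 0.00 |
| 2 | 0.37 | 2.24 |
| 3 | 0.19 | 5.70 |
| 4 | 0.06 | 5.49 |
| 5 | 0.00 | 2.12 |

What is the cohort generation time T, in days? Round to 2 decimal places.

lx·mx: 0, 0, 0.8288, 1.083, 0.3294, 0 → R0 = 2.2412
x·lx·mx: 0, 0, 1.6576, 3.249, 1.3176, 0 → Σ = 6.2242
T = 6.2242 / 2.2412 = 2.777173… → 2.78

2.78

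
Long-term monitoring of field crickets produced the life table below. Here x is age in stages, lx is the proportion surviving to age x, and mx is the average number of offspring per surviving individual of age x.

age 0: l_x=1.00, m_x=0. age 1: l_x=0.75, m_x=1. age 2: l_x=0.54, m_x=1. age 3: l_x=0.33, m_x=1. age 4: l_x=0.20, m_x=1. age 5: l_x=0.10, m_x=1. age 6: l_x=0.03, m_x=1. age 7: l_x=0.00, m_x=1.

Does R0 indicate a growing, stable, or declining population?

R0 = Σ lx·mx = 0 + 0.75 + 0.54 + 0.33 + 0.2 + 0.1 + 0.03 + 0 = 1.95
R0 > 1, so the population is growing.

growing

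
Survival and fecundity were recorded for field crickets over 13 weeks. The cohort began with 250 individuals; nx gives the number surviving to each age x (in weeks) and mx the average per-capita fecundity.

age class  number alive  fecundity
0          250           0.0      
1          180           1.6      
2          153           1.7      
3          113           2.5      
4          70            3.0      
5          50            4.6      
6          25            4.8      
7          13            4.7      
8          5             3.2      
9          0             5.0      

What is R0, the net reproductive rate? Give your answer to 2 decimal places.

lx = nx/n0 = nx/250: 1, 0.72, 0.612, 0.452, 0.28, 0.2, 0.1, 0.052, 0.02, 0
lx·mx by age: 0, 1.152, 1.0404, 1.13, 0.84, 0.92, 0.48, 0.2444, 0.064, 0
R0 = Σ lx·mx = 5.8708 → 5.87

5.87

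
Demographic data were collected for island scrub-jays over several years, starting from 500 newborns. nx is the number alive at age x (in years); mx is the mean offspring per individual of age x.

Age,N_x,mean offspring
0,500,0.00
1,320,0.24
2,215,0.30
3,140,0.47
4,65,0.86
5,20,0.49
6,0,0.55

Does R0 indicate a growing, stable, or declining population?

lx = nx/n0 = nx/500: 1, 0.64, 0.43, 0.28, 0.13, 0.04, 0
R0 = Σ lx·mx = 0 + 0.1536 + 0.129 + 0.1316 + 0.1118 + 0.0196 + 0 = 0.5456
R0 < 1, so the population is declining.

declining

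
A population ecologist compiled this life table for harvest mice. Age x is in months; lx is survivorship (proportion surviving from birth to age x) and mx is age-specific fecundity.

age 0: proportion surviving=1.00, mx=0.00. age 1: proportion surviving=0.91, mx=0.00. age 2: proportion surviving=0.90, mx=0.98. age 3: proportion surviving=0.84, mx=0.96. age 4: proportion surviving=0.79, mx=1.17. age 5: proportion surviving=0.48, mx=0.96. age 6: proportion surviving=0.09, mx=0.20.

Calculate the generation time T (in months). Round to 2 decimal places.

lx·mx: 0, 0, 0.882, 0.8064, 0.9243, 0.4608, 0.018 → R0 = 3.0915
x·lx·mx: 0, 0, 1.764, 2.4192, 3.6972, 2.304, 0.108 → Σ = 10.2924
T = 10.2924 / 3.0915 = 3.329258… → 3.33

3.33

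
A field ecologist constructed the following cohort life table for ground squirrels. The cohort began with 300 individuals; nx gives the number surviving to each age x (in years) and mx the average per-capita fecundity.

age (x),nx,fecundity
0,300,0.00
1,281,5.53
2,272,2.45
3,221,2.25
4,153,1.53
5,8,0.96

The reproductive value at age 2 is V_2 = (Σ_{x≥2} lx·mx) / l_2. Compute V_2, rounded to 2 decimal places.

lx = nx/n0 = nx/300: 1, 0.93667…, 0.90667…, 0.73667…, 0.51, 0.02667…
lx·mx for x ≥ 2: 2.221333…, 1.6575…, 0.7803, 0.0256… → sum = 4.684733…
V_2 = 4.684733… / l_2 = 4.684733… / 0.906667… = 5.166985… → 5.17

5.17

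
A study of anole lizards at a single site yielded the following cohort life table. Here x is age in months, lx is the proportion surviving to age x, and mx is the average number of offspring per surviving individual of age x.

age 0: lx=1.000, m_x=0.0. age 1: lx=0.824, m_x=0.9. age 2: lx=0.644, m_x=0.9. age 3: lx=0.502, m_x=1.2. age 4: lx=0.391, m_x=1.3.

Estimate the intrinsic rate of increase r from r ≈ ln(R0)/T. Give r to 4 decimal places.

0.3764

R0 = Σ lx·mx = 0 + 0.7416 + 0.5796 + 0.6024 + 0.5083 = 2.4319
Σ x·lx·mx = 5.7412; T = 5.7412/2.4319 = 2.36079…
r ≈ ln(R0)/T = ln(2.4319)/2.36079… = 0.376431… → 0.3764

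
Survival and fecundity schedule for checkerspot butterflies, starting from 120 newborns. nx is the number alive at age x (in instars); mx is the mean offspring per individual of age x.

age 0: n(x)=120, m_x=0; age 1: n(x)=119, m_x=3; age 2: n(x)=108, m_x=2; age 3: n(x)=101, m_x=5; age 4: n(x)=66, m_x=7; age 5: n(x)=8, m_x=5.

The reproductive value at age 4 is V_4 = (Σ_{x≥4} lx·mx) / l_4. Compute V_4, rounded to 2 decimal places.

7.61

lx = nx/n0 = nx/120: 1, 0.99167…, 0.9, 0.84167…, 0.55, 0.06667…
lx·mx for x ≥ 4: 3.85, 0.333333… → sum = 4.183333…
V_4 = 4.183333… / l_4 = 4.183333… / 0.55 = 7.606061… → 7.61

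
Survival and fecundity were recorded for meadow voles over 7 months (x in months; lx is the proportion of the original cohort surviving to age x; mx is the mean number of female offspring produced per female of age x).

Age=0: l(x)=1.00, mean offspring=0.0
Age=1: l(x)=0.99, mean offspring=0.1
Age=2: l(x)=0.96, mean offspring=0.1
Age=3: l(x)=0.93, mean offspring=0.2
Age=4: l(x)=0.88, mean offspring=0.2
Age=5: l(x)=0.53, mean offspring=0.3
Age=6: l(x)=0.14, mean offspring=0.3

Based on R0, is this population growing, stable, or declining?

declining

R0 = Σ lx·mx = 0 + 0.099 + 0.096 + 0.186 + 0.176 + 0.159 + 0.042 = 0.758
R0 < 1, so the population is declining.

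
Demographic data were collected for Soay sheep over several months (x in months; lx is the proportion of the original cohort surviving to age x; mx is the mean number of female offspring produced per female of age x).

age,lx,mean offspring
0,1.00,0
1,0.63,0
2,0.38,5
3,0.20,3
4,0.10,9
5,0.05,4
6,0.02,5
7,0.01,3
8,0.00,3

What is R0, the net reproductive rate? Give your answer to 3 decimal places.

lx·mx by age: 0, 0, 1.9, 0.6, 0.9, 0.2, 0.1, 0.03, 0
R0 = Σ lx·mx = 3.73 → 3.730

3.730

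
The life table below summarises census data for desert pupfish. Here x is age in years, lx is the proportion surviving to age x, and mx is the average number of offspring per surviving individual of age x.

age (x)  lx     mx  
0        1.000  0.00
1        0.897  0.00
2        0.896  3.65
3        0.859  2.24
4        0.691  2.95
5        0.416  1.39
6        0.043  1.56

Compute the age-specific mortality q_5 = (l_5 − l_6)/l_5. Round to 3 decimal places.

0.897

q_5 = (l_5 − l_6) / l_5 = (0.416 − 0.043) / 0.416
     = 0.373 / 0.416 = 0.896635… → 0.897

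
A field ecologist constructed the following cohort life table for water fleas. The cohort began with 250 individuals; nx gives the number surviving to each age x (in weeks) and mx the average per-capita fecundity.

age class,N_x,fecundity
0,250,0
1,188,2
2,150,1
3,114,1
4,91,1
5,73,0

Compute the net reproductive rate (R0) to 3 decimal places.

2.924

lx = nx/n0 = nx/250: 1, 0.752, 0.6, 0.456, 0.364, 0.292
lx·mx by age: 0, 1.504, 0.6, 0.456, 0.364, 0
R0 = Σ lx·mx = 2.924 → 2.924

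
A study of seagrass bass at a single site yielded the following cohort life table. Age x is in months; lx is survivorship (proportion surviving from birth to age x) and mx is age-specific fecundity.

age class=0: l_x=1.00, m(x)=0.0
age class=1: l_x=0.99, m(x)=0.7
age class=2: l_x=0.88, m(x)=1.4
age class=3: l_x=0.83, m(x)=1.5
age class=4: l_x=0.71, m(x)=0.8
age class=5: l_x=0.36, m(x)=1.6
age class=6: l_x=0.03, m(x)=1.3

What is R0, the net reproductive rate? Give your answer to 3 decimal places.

lx·mx by age: 0, 0.693, 1.232, 1.245, 0.568, 0.576, 0.039
R0 = Σ lx·mx = 4.353 → 4.353

4.353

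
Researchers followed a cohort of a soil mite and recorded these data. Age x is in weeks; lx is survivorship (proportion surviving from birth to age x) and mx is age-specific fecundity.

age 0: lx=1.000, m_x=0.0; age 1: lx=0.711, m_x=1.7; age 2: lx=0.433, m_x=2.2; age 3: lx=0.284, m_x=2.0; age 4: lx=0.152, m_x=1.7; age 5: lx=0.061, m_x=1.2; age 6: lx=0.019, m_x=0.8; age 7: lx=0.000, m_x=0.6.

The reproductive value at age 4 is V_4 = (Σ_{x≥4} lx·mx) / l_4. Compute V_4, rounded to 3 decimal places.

2.282

lx·mx for x ≥ 4: 0.2584, 0.0732, 0.0152, 0 → sum = 0.3468
V_4 = 0.3468 / l_4 = 0.3468 / 0.152 = 2.281579… → 2.282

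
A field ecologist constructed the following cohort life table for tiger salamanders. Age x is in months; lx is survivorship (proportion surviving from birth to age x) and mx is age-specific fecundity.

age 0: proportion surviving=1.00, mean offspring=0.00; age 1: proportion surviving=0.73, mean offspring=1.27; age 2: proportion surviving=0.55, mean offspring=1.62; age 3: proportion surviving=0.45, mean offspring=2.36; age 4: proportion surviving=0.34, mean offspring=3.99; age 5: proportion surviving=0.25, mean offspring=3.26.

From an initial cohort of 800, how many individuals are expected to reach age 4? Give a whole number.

272

Expected survivors = N0 · l_4 = 800 × 0.34 = 272 → 272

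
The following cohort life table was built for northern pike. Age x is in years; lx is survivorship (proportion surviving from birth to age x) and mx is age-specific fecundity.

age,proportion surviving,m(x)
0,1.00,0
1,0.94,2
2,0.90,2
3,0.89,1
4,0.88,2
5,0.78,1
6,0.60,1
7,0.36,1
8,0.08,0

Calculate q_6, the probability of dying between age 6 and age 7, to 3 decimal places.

q_6 = (l_6 − l_7) / l_6 = (0.6 − 0.36) / 0.6
     = 0.24 / 0.6 = 0.4 → 0.400

0.400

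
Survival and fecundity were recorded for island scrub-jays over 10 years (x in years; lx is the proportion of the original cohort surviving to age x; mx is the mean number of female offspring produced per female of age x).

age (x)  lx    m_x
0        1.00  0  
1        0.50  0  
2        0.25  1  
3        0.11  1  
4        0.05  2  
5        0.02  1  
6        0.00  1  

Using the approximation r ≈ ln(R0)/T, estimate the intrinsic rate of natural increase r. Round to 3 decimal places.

-0.265

R0 = Σ lx·mx = 0 + 0 + 0.25 + 0.11 + 0.1 + 0.02 + 0 = 0.48
Σ x·lx·mx = 1.33; T = 1.33/0.48 = 2.77083…
r ≈ ln(R0)/T = ln(0.48)/2.77083… = -0.26489… → -0.265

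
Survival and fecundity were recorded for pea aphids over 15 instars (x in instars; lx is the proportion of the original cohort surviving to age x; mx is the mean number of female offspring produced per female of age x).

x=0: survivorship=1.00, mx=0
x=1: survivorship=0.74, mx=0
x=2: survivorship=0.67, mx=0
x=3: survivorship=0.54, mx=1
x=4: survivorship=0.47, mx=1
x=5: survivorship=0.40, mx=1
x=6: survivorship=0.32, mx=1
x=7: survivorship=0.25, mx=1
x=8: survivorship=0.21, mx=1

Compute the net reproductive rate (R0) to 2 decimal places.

lx·mx by age: 0, 0, 0, 0.54, 0.47, 0.4, 0.32, 0.25, 0.21
R0 = Σ lx·mx = 2.19 → 2.19

2.19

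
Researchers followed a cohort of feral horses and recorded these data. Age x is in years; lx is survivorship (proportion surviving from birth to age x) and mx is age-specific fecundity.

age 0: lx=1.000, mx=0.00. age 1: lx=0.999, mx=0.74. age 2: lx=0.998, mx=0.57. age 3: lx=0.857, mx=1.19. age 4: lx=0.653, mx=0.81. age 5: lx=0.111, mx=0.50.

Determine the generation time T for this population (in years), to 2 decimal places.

2.52

lx·mx: 0, 0.73926, 0.56886, 1.01983, 0.52893, 0.0555 → R0 = 2.91238
x·lx·mx: 0, 0.73926, 1.13772, 3.05949, 2.11572, 0.2775 → Σ = 7.32969
T = 7.32969 / 2.91238 = 2.516735… → 2.52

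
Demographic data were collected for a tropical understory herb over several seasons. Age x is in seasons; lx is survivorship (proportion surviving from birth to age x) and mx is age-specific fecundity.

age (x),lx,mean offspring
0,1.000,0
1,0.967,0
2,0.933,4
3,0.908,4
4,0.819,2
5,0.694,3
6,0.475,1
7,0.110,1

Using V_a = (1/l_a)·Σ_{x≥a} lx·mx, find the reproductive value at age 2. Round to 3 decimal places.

12.507

lx·mx for x ≥ 2: 3.732, 3.632, 1.638, 2.082, 0.475, 0.11 → sum = 11.669
V_2 = 11.669 / l_2 = 11.669 / 0.933 = 12.506967… → 12.507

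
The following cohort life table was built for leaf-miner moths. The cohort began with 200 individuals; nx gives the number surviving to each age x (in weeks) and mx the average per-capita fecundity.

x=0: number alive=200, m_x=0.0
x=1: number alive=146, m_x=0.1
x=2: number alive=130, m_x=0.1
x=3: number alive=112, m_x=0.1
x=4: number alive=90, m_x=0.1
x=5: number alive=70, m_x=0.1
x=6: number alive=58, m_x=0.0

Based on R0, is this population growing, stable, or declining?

lx = nx/n0 = nx/200: 1, 0.73, 0.65, 0.56, 0.45, 0.35, 0.29
R0 = Σ lx·mx = 0 + 0.073 + 0.065 + 0.056 + 0.045 + 0.035 + 0 = 0.274
R0 < 1, so the population is declining.

declining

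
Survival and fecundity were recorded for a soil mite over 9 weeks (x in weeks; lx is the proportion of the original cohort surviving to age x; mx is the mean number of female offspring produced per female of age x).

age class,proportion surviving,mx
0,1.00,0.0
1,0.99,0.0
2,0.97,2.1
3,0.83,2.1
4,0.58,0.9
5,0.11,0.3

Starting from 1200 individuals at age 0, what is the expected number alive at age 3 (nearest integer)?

Expected survivors = N0 · l_3 = 1200 × 0.83 = 996 → 996

996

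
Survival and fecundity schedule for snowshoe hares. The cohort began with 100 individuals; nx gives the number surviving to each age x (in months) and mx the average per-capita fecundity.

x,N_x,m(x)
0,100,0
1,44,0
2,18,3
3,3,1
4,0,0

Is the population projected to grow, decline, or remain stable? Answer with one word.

lx = nx/n0 = nx/100: 1, 0.44, 0.18, 0.03, 0
R0 = Σ lx·mx = 0 + 0 + 0.54 + 0.03 + 0 = 0.57
R0 < 1, so the population is declining.

declining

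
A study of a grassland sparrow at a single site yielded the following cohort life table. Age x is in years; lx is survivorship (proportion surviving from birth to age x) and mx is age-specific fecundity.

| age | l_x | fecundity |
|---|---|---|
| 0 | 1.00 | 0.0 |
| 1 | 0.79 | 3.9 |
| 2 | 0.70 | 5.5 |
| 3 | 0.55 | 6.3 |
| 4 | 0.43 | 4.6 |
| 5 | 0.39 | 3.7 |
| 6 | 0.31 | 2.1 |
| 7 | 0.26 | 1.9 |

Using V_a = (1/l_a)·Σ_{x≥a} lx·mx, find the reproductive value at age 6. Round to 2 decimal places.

3.69

lx·mx for x ≥ 6: 0.651, 0.494 → sum = 1.145
V_6 = 1.145 / l_6 = 1.145 / 0.31 = 3.693548… → 3.69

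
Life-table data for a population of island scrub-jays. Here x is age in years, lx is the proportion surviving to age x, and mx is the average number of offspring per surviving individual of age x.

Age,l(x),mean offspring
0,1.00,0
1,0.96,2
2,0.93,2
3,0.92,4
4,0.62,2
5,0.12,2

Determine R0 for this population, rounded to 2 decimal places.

lx·mx by age: 0, 1.92, 1.86, 3.68, 1.24, 0.24
R0 = Σ lx·mx = 8.94 → 8.94

8.94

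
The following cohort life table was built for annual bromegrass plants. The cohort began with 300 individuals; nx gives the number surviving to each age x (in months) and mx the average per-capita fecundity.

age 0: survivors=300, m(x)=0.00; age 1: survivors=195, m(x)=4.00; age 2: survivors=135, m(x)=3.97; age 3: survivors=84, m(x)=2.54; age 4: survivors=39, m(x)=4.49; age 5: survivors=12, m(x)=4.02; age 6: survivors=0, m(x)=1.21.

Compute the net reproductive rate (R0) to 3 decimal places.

lx = nx/n0 = nx/300: 1, 0.65, 0.45, 0.28, 0.13, 0.04, 0
lx·mx by age: 0, 2.6, 1.7865, 0.7112, 0.5837, 0.1608, 0
R0 = Σ lx·mx = 5.8422 → 5.842

5.842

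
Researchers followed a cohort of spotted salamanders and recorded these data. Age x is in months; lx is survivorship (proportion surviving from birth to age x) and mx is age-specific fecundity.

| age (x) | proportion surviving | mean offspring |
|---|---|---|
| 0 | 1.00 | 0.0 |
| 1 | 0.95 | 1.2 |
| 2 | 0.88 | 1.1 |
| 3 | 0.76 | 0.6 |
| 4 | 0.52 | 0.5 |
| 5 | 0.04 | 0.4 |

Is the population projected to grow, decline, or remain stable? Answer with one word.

R0 = Σ lx·mx = 0 + 1.14 + 0.968 + 0.456 + 0.26 + 0.016 = 2.84
R0 > 1, so the population is growing.

growing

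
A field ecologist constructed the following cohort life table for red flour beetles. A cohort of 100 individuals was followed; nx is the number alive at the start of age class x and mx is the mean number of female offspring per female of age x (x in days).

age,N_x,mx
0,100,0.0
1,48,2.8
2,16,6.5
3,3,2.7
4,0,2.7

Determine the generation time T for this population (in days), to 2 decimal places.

1.49

lx = nx/n0 = nx/100: 1, 0.48, 0.16, 0.03, 0
lx·mx: 0, 1.344, 1.04, 0.081, 0 → R0 = 2.465
x·lx·mx: 0, 1.344, 2.08, 0.243, 0 → Σ = 3.667
T = 3.667 / 2.465 = 1.487627… → 1.49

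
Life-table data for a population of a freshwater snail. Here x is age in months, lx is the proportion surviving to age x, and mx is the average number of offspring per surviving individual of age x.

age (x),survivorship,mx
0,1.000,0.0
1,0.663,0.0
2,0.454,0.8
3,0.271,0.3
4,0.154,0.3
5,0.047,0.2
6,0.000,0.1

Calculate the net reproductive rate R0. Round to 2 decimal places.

lx·mx by age: 0, 0, 0.3632, 0.0813, 0.0462, 0.0094, 0
R0 = Σ lx·mx = 0.5001 → 0.50

0.50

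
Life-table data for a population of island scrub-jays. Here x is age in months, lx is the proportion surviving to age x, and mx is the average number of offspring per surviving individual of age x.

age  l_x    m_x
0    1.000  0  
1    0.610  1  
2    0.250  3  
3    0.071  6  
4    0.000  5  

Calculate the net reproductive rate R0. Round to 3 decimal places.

1.786

lx·mx by age: 0, 0.61, 0.75, 0.426, 0
R0 = Σ lx·mx = 1.786 → 1.786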